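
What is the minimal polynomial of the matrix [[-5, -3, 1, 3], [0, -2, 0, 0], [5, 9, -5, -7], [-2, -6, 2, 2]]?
The characteristic polynomial factors as (x + 2)^3(x + 4). The minimal polynomial is ∏(x - λ)^{k_λ} where k_λ is the size of the largest Jordan block at λ.

For λ = -4: rank(A + 4I) = 3, and the largest Jordan block has size 1 (the smallest k with rank((A + 4I)^k) = rank((A + 4I)^(k+1))).
For λ = -2: rank(A + 2I) = 2, and the largest Jordan block has size 2 (the smallest k with rank((A + 2I)^k) = rank((A + 2I)^(k+1))).

So m_A(x) = (x + 2)^2(x + 4).

m_A(x) = (x + 2)^2(x + 4)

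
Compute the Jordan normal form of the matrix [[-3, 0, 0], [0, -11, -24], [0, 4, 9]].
The characteristic polynomial is det(xI - A) = (x - 1)(x + 3)^2, so the eigenvalues are -3 (algebraic multiplicity 2), 1 (algebraic multiplicity 1).

For λ = -3: rank(A + 3I) = 1. The eigenspace has dimension 3 - 1 = 2, so there are 2 Jordan blocks; the rank sequence gives block sizes [1, 1].

For λ = 1: algebraic multiplicity 1 gives one 1×1 block.

Assembling the blocks gives the Jordan form J above.

J = [[-3, 0, 0], [0, -3, 0], [0, 0, 1]]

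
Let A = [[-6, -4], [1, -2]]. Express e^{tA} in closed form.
e^{tA} = [[(1 - 2*t)*e^{-4*t}, -4*t*e^{-4*t}], [t*e^{-4*t}, (2*t + 1)*e^{-4*t}]]

A has Jordan form J = [[-4, 1], [0, -4]] with A = PJP^{-1}, so e^{tA} = P e^{tJ} P^{-1}.

For a Jordan block J_k(λ), e^{tJ_k(λ)} = e^{λt} · (I + tN + t^2 N^2/2! + ... + t^{k-1} N^{k-1}/(k-1)!) where N is the nilpotent superdiagonal part.

Assembling the blocks and conjugating back gives the entries of e^{tA} as shown above.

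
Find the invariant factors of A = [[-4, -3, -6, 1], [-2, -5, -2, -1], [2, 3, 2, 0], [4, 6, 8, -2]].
x + 2, (x + 2)^2(x + 3)

The Jordan structure of A has elementary divisors (x + 3), (x + 2)^2, (x + 2). Arranging the block sizes at each eigenvalue in decreasing order and taking row products gives the invariant factors.

Invariant factors (smallest first, each dividing the next): x + 2, (x + 2)^2(x + 3).

Check: the last factor (x + 2)^2(x + 3) is the minimal polynomial, and the product (x + 2)^3(x + 3) is the characteristic polynomial.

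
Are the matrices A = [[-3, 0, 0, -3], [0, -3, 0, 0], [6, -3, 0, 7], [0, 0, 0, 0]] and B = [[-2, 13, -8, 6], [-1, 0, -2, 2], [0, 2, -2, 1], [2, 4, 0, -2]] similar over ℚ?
No.

Both have characteristic polynomial x^2(x + 3)^2, but the minimal polynomial of A is x^2(x + 3) while the minimal polynomial of B is x^2(x + 3)^2. The minimal polynomial is a similarity invariant, so A and B are not similar.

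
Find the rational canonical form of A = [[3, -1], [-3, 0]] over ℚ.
R = [[0, 3], [1, 3]]

The invariant factors of A (the non-unit diagonal entries of the Smith normal form of xI - A over ℚ[x]) are x^2 - 3x - 3, each dividing the next. The characteristic polynomial is their product, x^2 - 3x - 3.

The rational canonical form is the block-diagonal matrix of companion matrices C(f_i):
R = [[0, 3], [1, 3]].

Note the characteristic polynomial does not split into linear factors over ℚ, so A has no Jordan form over ℚ; the rational canonical form exists over any field.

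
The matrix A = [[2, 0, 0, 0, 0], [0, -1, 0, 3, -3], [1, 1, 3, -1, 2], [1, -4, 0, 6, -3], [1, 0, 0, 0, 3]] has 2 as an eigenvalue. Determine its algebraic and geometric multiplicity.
algebraic multiplicity 2, geometric multiplicity 2

The characteristic polynomial is (x - 3)^3(x - 2)^2, so the factor x - 2 appears with exponent 2: the algebraic multiplicity is 2.

rank(A - 2I) = 3, so the eigenspace has dimension 5 - 3 = 2: the geometric multiplicity is 2.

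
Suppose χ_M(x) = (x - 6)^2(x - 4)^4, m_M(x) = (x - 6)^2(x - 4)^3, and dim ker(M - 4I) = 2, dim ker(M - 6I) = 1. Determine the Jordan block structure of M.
λ = 4: algebraic multiplicity 4 (exponent in χ_M), largest block size 3 (exponent in m_M), 2 blocks (geometric multiplicity). These force block sizes [3, 1].
λ = 6: algebraic multiplicity 2 (exponent in χ_M), largest block size 2 (exponent in m_M), 1 block (geometric multiplicity). This forces block sizes [2].

Jordan blocks: (4, 3), (4, 1), (6, 2)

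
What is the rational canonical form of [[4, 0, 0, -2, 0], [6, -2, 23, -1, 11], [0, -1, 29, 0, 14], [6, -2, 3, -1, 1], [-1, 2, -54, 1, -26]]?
The invariant factors of A (the non-unit diagonal entries of the Smith normal form of xI - A over ℚ[x]) are x - 2, (x - 2)(x^3 + x + 5), each dividing the next. The characteristic polynomial is their product, (x - 2)^2(x^3 + x + 5).

The rational canonical form is the block-diagonal matrix of companion matrices C(f_i):
R = [[2, 0, 0, 0, 0], [0, 0, 0, 0, 10], [0, 1, 0, 0, -3], [0, 0, 1, 0, -1], [0, 0, 0, 1, 2]].

Note the characteristic polynomial does not split into linear factors over ℚ, so A has no Jordan form over ℚ; the rational canonical form exists over any field.

R = [[2, 0, 0, 0, 0], [0, 0, 0, 0, 10], [0, 1, 0, 0, -3], [0, 0, 1, 0, -1], [0, 0, 0, 1, 2]]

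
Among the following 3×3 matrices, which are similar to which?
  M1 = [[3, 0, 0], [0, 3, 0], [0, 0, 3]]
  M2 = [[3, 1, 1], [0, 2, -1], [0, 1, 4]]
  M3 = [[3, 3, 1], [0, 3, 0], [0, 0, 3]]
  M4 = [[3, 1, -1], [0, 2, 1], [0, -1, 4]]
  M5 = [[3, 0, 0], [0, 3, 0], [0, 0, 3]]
2 classes: {M1, M5}, {M2, M3, M4}

Characteristic polynomials: χ_{M1} = (x - 3)^3, χ_{M2} = (x - 3)^3, χ_{M3} = (x - 3)^3, χ_{M4} = (x - 3)^3, χ_{M5} = (x - 3)^3.

{M1, M5}: invariant factors x - 3, x - 3, x - 3.

{M2, M3, M4}: invariant factors x - 3, (x - 3)^2.

Matrices are similar if and only if their invariant-factor lists agree; the partition into similarity classes is {M1, M5}, {M2, M3, M4}.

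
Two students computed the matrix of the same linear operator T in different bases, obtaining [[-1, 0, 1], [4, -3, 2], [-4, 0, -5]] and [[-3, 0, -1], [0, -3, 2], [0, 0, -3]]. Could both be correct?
Two matrices over a field are similar if and only if they have the same invariant factors.

Both A and B have characteristic polynomial (x + 3)^3 and minimal polynomial (x + 3)^2. Computing further, both have invariant factors x + 3, (x + 3)^2. Hence A and B are similar.

Yes.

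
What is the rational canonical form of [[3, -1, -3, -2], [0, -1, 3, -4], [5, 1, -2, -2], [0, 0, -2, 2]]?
The invariant factors of A (the non-unit diagonal entries of the Smith normal form of xI - A over ℚ[x]) are (x - 2)(x^3 + x + 5), each dividing the next. The characteristic polynomial is their product, (x - 2)(x^3 + x + 5).

The rational canonical form is the block-diagonal matrix of companion matrices C(f_i):
R = [[0, 0, 0, 10], [1, 0, 0, -3], [0, 1, 0, -1], [0, 0, 1, 2]].

Note the characteristic polynomial does not split into linear factors over ℚ, so A has no Jordan form over ℚ; the rational canonical form exists over any field.

R = [[0, 0, 0, 10], [1, 0, 0, -3], [0, 1, 0, -1], [0, 0, 1, 2]]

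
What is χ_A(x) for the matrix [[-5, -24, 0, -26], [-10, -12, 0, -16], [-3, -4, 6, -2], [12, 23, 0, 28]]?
χ_A(x) = (x - 6)^3(x + 1)

xI - A = [[x + 5, 24, 0, 26], [10, x + 12, 0, 16], [3, 4, x - 6, 2], [-12, -23, 0, x - 28]].

Expanding det(xI - A) along the first row:
det(xI - A) = + (x + 5)·det([[x + 12, 0, 16], [4, x - 6, 2], [-23, 0, x - 28]]) - (24)·det([[10, 0, 16], [3, x - 6, 2], [-12, 0, x - 28]]) + (0)·det([[10, x + 12, 16], [3, 4, 2], [-12, -23, x - 28]]) - (26)·det([[10, x + 12, 0], [3, 4, x - 6], [-12, -23, 0]]).

Evaluating gives χ_A(x) = x^4 - 17x^3 + 90x^2 - 108x - 216 = (x - 6)^3(x + 1).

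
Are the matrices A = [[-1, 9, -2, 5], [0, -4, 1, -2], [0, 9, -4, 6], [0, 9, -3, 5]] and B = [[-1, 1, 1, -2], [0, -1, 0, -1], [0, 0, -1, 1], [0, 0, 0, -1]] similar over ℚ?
Two matrices over a field are similar if and only if they have the same invariant factors.

Both A and B have characteristic polynomial (x + 1)^4 and minimal polynomial (x + 1)^2. Computing further, both have invariant factors (x + 1)^2, (x + 1)^2. Hence A and B are similar.

Yes.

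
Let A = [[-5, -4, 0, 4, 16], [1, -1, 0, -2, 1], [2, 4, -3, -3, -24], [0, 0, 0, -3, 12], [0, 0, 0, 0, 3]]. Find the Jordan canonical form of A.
J = [[-3, 1, 0, 0, 0], [0, -3, 0, 0, 0], [0, 0, -3, 1, 0], [0, 0, 0, -3, 0], [0, 0, 0, 0, 3]]

The characteristic polynomial is det(xI - A) = (x - 3)(x + 3)^4, so the eigenvalues are -3 (algebraic multiplicity 4), 3 (algebraic multiplicity 1).

For λ = -3: rank(A + 3I) = 3, rank((A + 3I)^2) = 1. The eigenspace has dimension 5 - 3 = 2, so there are 2 Jordan blocks; the rank sequence gives block sizes [2, 2].

For λ = 3: algebraic multiplicity 1 gives one 1×1 block.

Assembling the blocks gives the Jordan form J above.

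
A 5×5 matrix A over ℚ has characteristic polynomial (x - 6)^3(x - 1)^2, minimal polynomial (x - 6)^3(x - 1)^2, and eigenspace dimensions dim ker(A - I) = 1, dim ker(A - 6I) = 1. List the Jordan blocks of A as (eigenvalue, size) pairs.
Jordan blocks: (1, 2), (6, 3)

λ = 1: algebraic multiplicity 2 (exponent in χ_A), largest block size 2 (exponent in m_A), 1 block (geometric multiplicity). This forces block sizes [2].
λ = 6: algebraic multiplicity 3 (exponent in χ_A), largest block size 3 (exponent in m_A), 1 block (geometric multiplicity). This forces block sizes [3].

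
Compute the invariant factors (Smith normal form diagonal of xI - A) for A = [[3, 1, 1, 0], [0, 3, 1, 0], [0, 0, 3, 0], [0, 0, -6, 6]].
(x - 6)(x - 3)^3

The Jordan structure of A has elementary divisors (x - 3)^3, (x - 6). Arranging the block sizes at each eigenvalue in decreasing order and taking row products gives the invariant factors.

Invariant factors (smallest first, each dividing the next): (x - 6)(x - 3)^3.

Check: the last factor (x - 6)(x - 3)^3 is the minimal polynomial, and the product (x - 6)(x - 3)^3 is the characteristic polynomial.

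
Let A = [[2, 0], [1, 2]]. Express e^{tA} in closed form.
e^{tA} = [[e^{2*t}, 0], [t*e^{2*t}, e^{2*t}]]

A has Jordan form J = [[2, 1], [0, 2]] with A = PJP^{-1}, so e^{tA} = P e^{tJ} P^{-1}.

For a Jordan block J_k(λ), e^{tJ_k(λ)} = e^{λt} · (I + tN + t^2 N^2/2! + ... + t^{k-1} N^{k-1}/(k-1)!) where N is the nilpotent superdiagonal part.

Assembling the blocks and conjugating back gives the entries of e^{tA} as shown above.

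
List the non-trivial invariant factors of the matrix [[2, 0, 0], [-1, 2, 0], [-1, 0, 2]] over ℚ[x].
The Jordan structure of A has elementary divisors (x - 2)^2, (x - 2). Arranging the block sizes at each eigenvalue in decreasing order and taking row products gives the invariant factors.

Invariant factors (smallest first, each dividing the next): x - 2, (x - 2)^2.

Check: the last factor (x - 2)^2 is the minimal polynomial, and the product (x - 2)^3 is the characteristic polynomial.

x - 2, (x - 2)^2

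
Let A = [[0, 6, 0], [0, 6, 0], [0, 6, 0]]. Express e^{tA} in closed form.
A has Jordan form J = [[0, 0, 0], [0, 0, 0], [0, 0, 6]] with A = PJP^{-1}, so e^{tA} = P e^{tJ} P^{-1}.

For a Jordan block J_k(λ), e^{tJ_k(λ)} = e^{λt} · (I + tN + t^2 N^2/2! + ... + t^{k-1} N^{k-1}/(k-1)!) where N is the nilpotent superdiagonal part.

Assembling the blocks and conjugating back gives the entries of e^{tA} as shown above.

e^{tA} = [[1, e^{6*t} - 1, 0], [0, e^{6*t}, 0], [0, e^{6*t} - 1, 1]]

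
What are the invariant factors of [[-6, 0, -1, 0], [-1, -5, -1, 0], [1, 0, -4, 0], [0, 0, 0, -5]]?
x + 5, x + 5, (x + 5)^2

The Jordan structure of A has elementary divisors (x + 5)^2, (x + 5), (x + 5). Arranging the block sizes at each eigenvalue in decreasing order and taking row products gives the invariant factors.

Invariant factors (smallest first, each dividing the next): x + 5, x + 5, (x + 5)^2.

Check: the last factor (x + 5)^2 is the minimal polynomial, and the product (x + 5)^4 is the characteristic polynomial.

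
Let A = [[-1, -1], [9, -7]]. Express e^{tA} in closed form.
e^{tA} = [[(3*t + 1)*e^{-4*t}, -t*e^{-4*t}], [9*t*e^{-4*t}, (1 - 3*t)*e^{-4*t}]]

A has Jordan form J = [[-4, 1], [0, -4]] with A = PJP^{-1}, so e^{tA} = P e^{tJ} P^{-1}.

For a Jordan block J_k(λ), e^{tJ_k(λ)} = e^{λt} · (I + tN + t^2 N^2/2! + ... + t^{k-1} N^{k-1}/(k-1)!) where N is the nilpotent superdiagonal part.

Assembling the blocks and conjugating back gives the entries of e^{tA} as shown above.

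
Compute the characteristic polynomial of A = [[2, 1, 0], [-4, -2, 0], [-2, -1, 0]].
χ_A(x) = x^3

xI - A = [[x - 2, -1, 0], [4, x + 2, 0], [2, 1, x]].

Expanding det(xI - A) along the first row:
det(xI - A) = + (x - 2)·det([[x + 2, 0], [1, x]]) - (-1)·det([[4, 0], [2, x]]) + (0)·det([[4, x + 2], [2, 1]]).

Evaluating gives χ_A(x) = x^3.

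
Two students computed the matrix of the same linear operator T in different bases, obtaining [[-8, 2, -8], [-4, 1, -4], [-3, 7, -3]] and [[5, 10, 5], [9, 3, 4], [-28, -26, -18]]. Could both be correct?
Yes.

Two matrices over a field are similar if and only if they have the same invariant factors.

Both A and B have characteristic polynomial x(x + 5)^2 and minimal polynomial x(x + 5)^2. Computing further, both have invariant factors x(x + 5)^2. Hence A and B are similar.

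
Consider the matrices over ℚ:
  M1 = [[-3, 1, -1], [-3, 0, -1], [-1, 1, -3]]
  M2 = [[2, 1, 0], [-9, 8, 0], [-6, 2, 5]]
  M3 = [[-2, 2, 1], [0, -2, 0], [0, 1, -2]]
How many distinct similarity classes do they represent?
2 classes: {M1, M3}, {M2}

Characteristic polynomials: χ_{M1} = (x + 2)^3, χ_{M2} = (x - 5)^3, χ_{M3} = (x + 2)^3.

{M1, M3}: invariant factors (x + 2)^3.

{M2}: invariant factors x - 5, (x - 5)^2.

Matrices are similar if and only if their invariant-factor lists agree; the partition into similarity classes is {M1, M3}, {M2}.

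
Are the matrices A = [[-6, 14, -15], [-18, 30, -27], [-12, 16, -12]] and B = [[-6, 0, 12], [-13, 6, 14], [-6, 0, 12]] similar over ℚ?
Yes.

Two matrices over a field are similar if and only if they have the same invariant factors.

Both A and B have characteristic polynomial x(x - 6)^2 and minimal polynomial x(x - 6)^2. Computing further, both have invariant factors x(x - 6)^2. Hence A and B are similar.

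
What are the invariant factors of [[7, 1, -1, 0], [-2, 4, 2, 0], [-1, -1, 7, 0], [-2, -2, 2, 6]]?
x - 6, x - 6, (x - 6)^2

The Jordan structure of A has elementary divisors (x - 6)^2, (x - 6), (x - 6). Arranging the block sizes at each eigenvalue in decreasing order and taking row products gives the invariant factors.

Invariant factors (smallest first, each dividing the next): x - 6, x - 6, (x - 6)^2.

Check: the last factor (x - 6)^2 is the minimal polynomial, and the product (x - 6)^4 is the characteristic polynomial.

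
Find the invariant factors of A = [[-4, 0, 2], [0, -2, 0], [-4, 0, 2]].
x + 2, x(x + 2)

The Jordan structure of A has elementary divisors (x + 2), (x + 2), x. Arranging the block sizes at each eigenvalue in decreasing order and taking row products gives the invariant factors.

Invariant factors (smallest first, each dividing the next): x + 2, x(x + 2).

Check: the last factor x(x + 2) is the minimal polynomial, and the product x(x + 2)^2 is the characteristic polynomial.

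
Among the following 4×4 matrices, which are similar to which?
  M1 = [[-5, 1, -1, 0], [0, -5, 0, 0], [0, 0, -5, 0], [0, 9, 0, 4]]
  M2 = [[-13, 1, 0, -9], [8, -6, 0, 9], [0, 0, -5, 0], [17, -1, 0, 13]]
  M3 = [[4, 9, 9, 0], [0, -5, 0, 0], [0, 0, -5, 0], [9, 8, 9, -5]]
1 class: {M1, M2, M3}

Characteristic polynomials: χ_{M1} = (x - 4)(x + 5)^3, χ_{M2} = (x - 4)(x + 5)^3, χ_{M3} = (x - 4)(x + 5)^3.

{M1, M2, M3}: invariant factors x + 5, (x - 4)(x + 5)^2.

Matrices are similar if and only if their invariant-factor lists agree; the partition into similarity classes is {M1, M2, M3}.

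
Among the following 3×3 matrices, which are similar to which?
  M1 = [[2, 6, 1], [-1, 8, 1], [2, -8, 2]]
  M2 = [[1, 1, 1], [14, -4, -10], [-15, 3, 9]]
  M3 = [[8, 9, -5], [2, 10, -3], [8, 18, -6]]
Characteristic polynomials: χ_{M1} = (x - 4)^3, χ_{M2} = x^2(x - 6), χ_{M3} = (x - 4)^3.

{M1, M3}: invariant factors (x - 4)^3.

{M2}: invariant factors x^2(x - 6).

Matrices are similar if and only if their invariant-factor lists agree; the partition into similarity classes is {M1, M3}, {M2}.

2 classes: {M1, M3}, {M2}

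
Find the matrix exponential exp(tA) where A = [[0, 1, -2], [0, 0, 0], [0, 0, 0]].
A has Jordan form J = [[0, 1, 0], [0, 0, 0], [0, 0, 0]] with A = PJP^{-1}, so e^{tA} = P e^{tJ} P^{-1}.

For a Jordan block J_k(λ), e^{tJ_k(λ)} = e^{λt} · (I + tN + t^2 N^2/2! + ... + t^{k-1} N^{k-1}/(k-1)!) where N is the nilpotent superdiagonal part.

Assembling the blocks and conjugating back gives the entries of e^{tA} as shown above.

e^{tA} = [[1, t, -2*t], [0, 1, 0], [0, 0, 1]]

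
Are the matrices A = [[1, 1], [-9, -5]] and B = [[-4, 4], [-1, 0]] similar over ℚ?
Two matrices over a field are similar if and only if they have the same invariant factors.

Both A and B have characteristic polynomial (x + 2)^2 and minimal polynomial (x + 2)^2. Computing further, both have invariant factors (x + 2)^2. Hence A and B are similar.

Yes.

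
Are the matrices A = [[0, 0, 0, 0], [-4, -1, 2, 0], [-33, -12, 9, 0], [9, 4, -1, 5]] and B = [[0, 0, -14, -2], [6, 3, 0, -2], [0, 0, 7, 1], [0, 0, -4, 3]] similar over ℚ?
Yes.

Two matrices over a field are similar if and only if they have the same invariant factors.

Both A and B have characteristic polynomial x(x - 5)^2(x - 3) and minimal polynomial x(x - 5)^2(x - 3). Computing further, both have invariant factors x(x - 5)^2(x - 3). Hence A and B are similar.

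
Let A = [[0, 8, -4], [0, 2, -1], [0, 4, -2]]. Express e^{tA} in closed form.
A has Jordan form J = [[0, 1, 0], [0, 0, 0], [0, 0, 0]] with A = PJP^{-1}, so e^{tA} = P e^{tJ} P^{-1}.

For a Jordan block J_k(λ), e^{tJ_k(λ)} = e^{λt} · (I + tN + t^2 N^2/2! + ... + t^{k-1} N^{k-1}/(k-1)!) where N is the nilpotent superdiagonal part.

Assembling the blocks and conjugating back gives the entries of e^{tA} as shown above.

e^{tA} = [[1, 8*t, -4*t], [0, 2*t + 1, -t], [0, 4*t, 1 - 2*t]]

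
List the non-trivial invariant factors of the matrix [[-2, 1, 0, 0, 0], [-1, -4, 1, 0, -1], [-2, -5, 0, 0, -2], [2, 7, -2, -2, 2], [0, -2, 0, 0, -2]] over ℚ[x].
The Jordan structure of A has elementary divisors (x + 2)^3, (x + 2), (x + 2). Arranging the block sizes at each eigenvalue in decreasing order and taking row products gives the invariant factors.

Invariant factors (smallest first, each dividing the next): x + 2, x + 2, (x + 2)^3.

Check: the last factor (x + 2)^3 is the minimal polynomial, and the product (x + 2)^5 is the characteristic polynomial.

x + 2, x + 2, (x + 2)^3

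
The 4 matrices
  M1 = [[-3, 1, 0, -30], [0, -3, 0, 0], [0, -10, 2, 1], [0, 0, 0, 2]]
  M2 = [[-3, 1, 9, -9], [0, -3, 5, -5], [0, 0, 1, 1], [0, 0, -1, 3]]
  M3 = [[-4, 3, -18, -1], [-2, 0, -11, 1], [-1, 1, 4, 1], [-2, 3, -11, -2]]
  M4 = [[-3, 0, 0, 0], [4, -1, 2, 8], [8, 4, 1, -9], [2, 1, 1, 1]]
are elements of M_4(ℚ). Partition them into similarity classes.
2 classes: {M1, M2, M3}, {M4}

Characteristic polynomials: χ_{M1} = (x - 2)^2(x + 3)^2, χ_{M2} = (x - 2)^2(x + 3)^2, χ_{M3} = (x - 2)^2(x + 3)^2, χ_{M4} = (x - 2)^2(x + 3)^2.

{M1, M2, M3}: invariant factors (x - 2)^2(x + 3)^2.

{M4}: invariant factors x + 3, (x - 2)^2(x + 3).

Matrices are similar if and only if their invariant-factor lists agree; the partition into similarity classes is {M1, M2, M3}, {M4}.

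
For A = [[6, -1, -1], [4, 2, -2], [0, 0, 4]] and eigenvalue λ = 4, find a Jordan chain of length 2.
We seek v_1 ∈ ker((A - 4I)^2) \ ker(A - 4I), then set v_{i+1} = (A - 4I) v_i.

One such chain is v_1 = [[0, -1, 0]]^T, v_2 = [[1, 2, 0]]^T. Check: (A - 4I) v_2 = [[0, 0, 0]]^T = 0.

v_1 = [[0, -1, 0]]^T, v_2 = [[1, 2, 0]]^T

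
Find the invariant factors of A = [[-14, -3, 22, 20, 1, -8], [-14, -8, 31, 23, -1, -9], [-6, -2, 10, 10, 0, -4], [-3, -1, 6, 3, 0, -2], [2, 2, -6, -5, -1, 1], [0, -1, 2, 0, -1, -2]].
The Jordan structure of A has elementary divisors (x + 2)^3, (x + 2)^3. Arranging the block sizes at each eigenvalue in decreasing order and taking row products gives the invariant factors.

Invariant factors (smallest first, each dividing the next): (x + 2)^3, (x + 2)^3.

Check: the last factor (x + 2)^3 is the minimal polynomial, and the product (x + 2)^6 is the characteristic polynomial.

(x + 2)^3, (x + 2)^3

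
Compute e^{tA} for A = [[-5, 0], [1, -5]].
A has Jordan form J = [[-5, 1], [0, -5]] with A = PJP^{-1}, so e^{tA} = P e^{tJ} P^{-1}.

For a Jordan block J_k(λ), e^{tJ_k(λ)} = e^{λt} · (I + tN + t^2 N^2/2! + ... + t^{k-1} N^{k-1}/(k-1)!) where N is the nilpotent superdiagonal part.

Assembling the blocks and conjugating back gives the entries of e^{tA} as shown above.

e^{tA} = [[e^{-5*t}, 0], [t*e^{-5*t}, e^{-5*t}]]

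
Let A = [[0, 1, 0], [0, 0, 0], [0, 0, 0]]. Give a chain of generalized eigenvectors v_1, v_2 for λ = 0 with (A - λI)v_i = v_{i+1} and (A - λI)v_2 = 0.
v_1 = [[4, 1, 2]]^T, v_2 = [[1, 0, 0]]^T

We seek v_1 ∈ ker(A^2) \ ker(A), then set v_{i+1} = A v_i.

One such chain is v_1 = [[4, 1, 2]]^T, v_2 = [[1, 0, 0]]^T. Check: A v_2 = [[0, 0, 0]]^T = 0.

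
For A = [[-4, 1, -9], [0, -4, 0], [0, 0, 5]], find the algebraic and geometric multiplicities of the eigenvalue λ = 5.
algebraic multiplicity 1, geometric multiplicity 1

The characteristic polynomial is (x - 5)(x + 4)^2, so the factor x - 5 appears with exponent 1: the algebraic multiplicity is 1.

rank(A - 5I) = 2, so the eigenspace has dimension 3 - 2 = 1: the geometric multiplicity is 1.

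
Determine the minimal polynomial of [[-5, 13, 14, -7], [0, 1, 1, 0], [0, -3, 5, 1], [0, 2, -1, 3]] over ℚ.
The characteristic polynomial factors as (x - 3)^3(x + 5). The minimal polynomial is ∏(x - λ)^{k_λ} where k_λ is the size of the largest Jordan block at λ.

For λ = -5: rank(A + 5I) = 3, and the largest Jordan block has size 1 (the smallest k with rank((A + 5I)^k) = rank((A + 5I)^(k+1))).
For λ = 3: rank(A - 3I) = 3, and the largest Jordan block has size 3 (the smallest k with rank((A - 3I)^k) = rank((A - 3I)^(k+1))).

So m_A(x) = (x - 3)^3(x + 5).

m_A(x) = (x - 3)^3(x + 5)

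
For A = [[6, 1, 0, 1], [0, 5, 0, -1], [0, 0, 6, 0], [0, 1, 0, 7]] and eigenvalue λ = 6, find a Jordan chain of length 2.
v_1 = [[0, 0, 2, 1]]^T, v_2 = [[1, -1, 0, 1]]^T

We seek v_1 ∈ ker((A - 6I)^2) \ ker(A - 6I), then set v_{i+1} = (A - 6I) v_i.

One such chain is v_1 = [[0, 0, 2, 1]]^T, v_2 = [[1, -1, 0, 1]]^T. Check: (A - 6I) v_2 = [[0, 0, 0, 0]]^T = 0.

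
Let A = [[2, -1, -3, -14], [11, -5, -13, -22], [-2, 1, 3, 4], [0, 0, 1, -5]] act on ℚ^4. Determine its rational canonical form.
The invariant factors of A (the non-unit diagonal entries of the Smith normal form of xI - A over ℚ[x]) are (x - 2)(x + 5)(x^2 + 2x - 1), each dividing the next. The characteristic polynomial is their product, (x - 2)(x + 5)(x^2 + 2x - 1).

The rational canonical form is the block-diagonal matrix of companion matrices C(f_i):
R = [[0, 0, 0, -10], [1, 0, 0, 23], [0, 1, 0, 5], [0, 0, 1, -5]].

Note the characteristic polynomial does not split into linear factors over ℚ, so A has no Jordan form over ℚ; the rational canonical form exists over any field.

R = [[0, 0, 0, -10], [1, 0, 0, 23], [0, 1, 0, 5], [0, 0, 1, -5]]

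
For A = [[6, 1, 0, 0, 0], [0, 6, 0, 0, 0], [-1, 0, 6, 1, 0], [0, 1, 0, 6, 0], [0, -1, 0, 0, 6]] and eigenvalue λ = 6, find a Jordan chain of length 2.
v_1 = [[1, 1, -1, 0, -1]]^T, v_2 = [[1, 0, -1, 1, -1]]^T

We seek v_1 ∈ ker((A - 6I)^2) \ ker(A - 6I), then set v_{i+1} = (A - 6I) v_i.

One such chain is v_1 = [[1, 1, -1, 0, -1]]^T, v_2 = [[1, 0, -1, 1, -1]]^T. Check: (A - 6I) v_2 = [[0, 0, 0, 0, 0]]^T = 0.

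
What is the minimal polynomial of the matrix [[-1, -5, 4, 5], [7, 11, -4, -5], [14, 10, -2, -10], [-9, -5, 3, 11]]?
The characteristic polynomial factors as (x - 6)^3(x - 1). The minimal polynomial is ∏(x - λ)^{k_λ} where k_λ is the size of the largest Jordan block at λ.

For λ = 1: rank(A - I) = 3, and the largest Jordan block has size 1 (the smallest k with rank((A - I)^k) = rank((A - I)^(k+1))).
For λ = 6: rank(A - 6I) = 2, and the largest Jordan block has size 2 (the smallest k with rank((A - 6I)^k) = rank((A - 6I)^(k+1))).

So m_A(x) = (x - 6)^2(x - 1).

m_A(x) = (x - 6)^2(x - 1)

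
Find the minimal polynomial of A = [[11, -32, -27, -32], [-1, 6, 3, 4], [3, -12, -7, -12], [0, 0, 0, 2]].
The characteristic polynomial factors as (x - 4)^2(x - 2)^2. The minimal polynomial is ∏(x - λ)^{k_λ} where k_λ is the size of the largest Jordan block at λ.

For λ = 2: rank(A - 2I) = 2, and the largest Jordan block has size 1 (the smallest k with rank((A - 2I)^k) = rank((A - 2I)^(k+1))).
For λ = 4: rank(A - 4I) = 3, and the largest Jordan block has size 2 (the smallest k with rank((A - 4I)^k) = rank((A - 4I)^(k+1))).

So m_A(x) = (x - 4)^2(x - 2).

m_A(x) = (x - 4)^2(x - 2)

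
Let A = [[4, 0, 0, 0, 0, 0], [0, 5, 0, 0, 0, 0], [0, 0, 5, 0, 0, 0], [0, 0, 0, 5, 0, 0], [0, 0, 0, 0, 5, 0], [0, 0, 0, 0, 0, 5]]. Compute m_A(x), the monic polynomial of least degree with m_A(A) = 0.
The characteristic polynomial factors as (x - 5)^5(x - 4). The minimal polynomial is ∏(x - λ)^{k_λ} where k_λ is the size of the largest Jordan block at λ.

For λ = 4: rank(A - 4I) = 5, and the largest Jordan block has size 1 (the smallest k with rank((A - 4I)^k) = rank((A - 4I)^(k+1))).
For λ = 5: rank(A - 5I) = 1, and the largest Jordan block has size 1 (the smallest k with rank((A - 5I)^k) = rank((A - 5I)^(k+1))).

So m_A(x) = (x - 5)(x - 4).

m_A(x) = (x - 5)(x - 4)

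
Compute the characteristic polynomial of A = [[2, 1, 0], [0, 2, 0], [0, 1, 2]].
χ_A(x) = (x - 2)^3

xI - A = [[x - 2, -1, 0], [0, x - 2, 0], [0, -1, x - 2]].

Expanding det(xI - A) along the first row:
det(xI - A) = + (x - 2)·det([[x - 2, 0], [-1, x - 2]]) - (-1)·det([[0, 0], [0, x - 2]]) + (0)·det([[0, x - 2], [0, -1]]).

Evaluating gives χ_A(x) = x^3 - 6x^2 + 12x - 8 = (x - 2)^3.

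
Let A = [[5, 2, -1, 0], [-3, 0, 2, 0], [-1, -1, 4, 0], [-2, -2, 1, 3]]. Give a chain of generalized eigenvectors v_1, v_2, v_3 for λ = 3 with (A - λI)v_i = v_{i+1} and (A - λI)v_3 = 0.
We seek v_1 ∈ ker((A - 3I)^3) \ ker((A - 3I)^2), then set v_{i+1} = (A - 3I) v_i.

One such chain is v_1 = [[0, 1, 2, 1]]^T, v_2 = [[0, 1, 1, 0]]^T, v_3 = [[1, -1, 0, -1]]^T. Check: (A - 3I) v_3 = [[0, 0, 0, 0]]^T = 0.

v_1 = [[0, 1, 2, 1]]^T, v_2 = [[0, 1, 1, 0]]^T, v_3 = [[1, -1, 0, -1]]^T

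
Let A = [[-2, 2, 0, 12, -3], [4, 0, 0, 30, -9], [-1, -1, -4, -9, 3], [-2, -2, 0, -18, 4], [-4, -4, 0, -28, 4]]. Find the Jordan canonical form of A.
J = [[-4, 1, 0, 0, 0], [0, -4, 0, 0, 0], [0, 0, -4, 1, 0], [0, 0, 0, -4, 0], [0, 0, 0, 0, -4]]

The characteristic polynomial is det(xI - A) = (x + 4)^5, so the eigenvalues are -4 (algebraic multiplicity 5).

For λ = -4: rank(A + 4I) = 2, rank((A + 4I)^2) = 0. The eigenspace has dimension 5 - 2 = 3, so there are 3 Jordan blocks; the rank sequence gives block sizes [2, 2, 1].

Assembling the blocks gives the Jordan form J above.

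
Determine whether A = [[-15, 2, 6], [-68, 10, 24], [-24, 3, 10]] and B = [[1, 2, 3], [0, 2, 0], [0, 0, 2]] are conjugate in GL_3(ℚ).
Both have characteristic polynomial (x - 2)^2(x - 1), but the minimal polynomial of A is (x - 2)^2(x - 1) while the minimal polynomial of B is (x - 2)(x - 1). The minimal polynomial is a similarity invariant, so A and B are not similar.

No.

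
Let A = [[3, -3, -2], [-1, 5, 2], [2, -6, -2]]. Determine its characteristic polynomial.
xI - A = [[x - 3, 3, 2], [1, x - 5, -2], [-2, 6, x + 2]].

Expanding det(xI - A) along the first row:
det(xI - A) = + (x - 3)·det([[x - 5, -2], [6, x + 2]]) - (3)·det([[1, -2], [-2, x + 2]]) + (2)·det([[1, x - 5], [-2, 6]]).

Evaluating gives χ_A(x) = x^3 - 6x^2 + 12x - 8 = (x - 2)^3.

χ_A(x) = (x - 2)^3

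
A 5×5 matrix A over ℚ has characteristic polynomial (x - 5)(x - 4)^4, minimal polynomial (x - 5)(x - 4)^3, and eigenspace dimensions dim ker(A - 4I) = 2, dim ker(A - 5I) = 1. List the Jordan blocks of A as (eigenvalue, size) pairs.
λ = 4: algebraic multiplicity 4 (exponent in χ_A), largest block size 3 (exponent in m_A), 2 blocks (geometric multiplicity). These force block sizes [3, 1].
λ = 5: algebraic multiplicity 1 (exponent in χ_A), largest block size 1 (exponent in m_A), 1 block (geometric multiplicity). This forces block sizes [1].

Jordan blocks: (4, 3), (4, 1), (5, 1)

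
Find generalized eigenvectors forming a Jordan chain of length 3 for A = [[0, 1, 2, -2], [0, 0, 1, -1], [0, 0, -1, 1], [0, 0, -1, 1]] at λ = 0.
v_1 = [[0, -1, 2, 1]]^T, v_2 = [[1, 1, -1, -1]]^T, v_3 = [[1, 0, 0, 0]]^T

We seek v_1 ∈ ker(A^3) \ ker(A^2), then set v_{i+1} = A v_i.

One such chain is v_1 = [[0, -1, 2, 1]]^T, v_2 = [[1, 1, -1, -1]]^T, v_3 = [[1, 0, 0, 0]]^T. Check: A v_3 = [[0, 0, 0, 0]]^T = 0.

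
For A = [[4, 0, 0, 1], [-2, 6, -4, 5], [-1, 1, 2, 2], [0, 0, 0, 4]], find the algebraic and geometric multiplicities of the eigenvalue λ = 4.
The characteristic polynomial is (x - 4)^4, so the factor x - 4 appears with exponent 4: the algebraic multiplicity is 4.

rank(A - 4I) = 2, so the eigenspace has dimension 4 - 2 = 2: the geometric multiplicity is 2.

Since 2 < 4, A is not diagonalizable.

algebraic multiplicity 4, geometric multiplicity 2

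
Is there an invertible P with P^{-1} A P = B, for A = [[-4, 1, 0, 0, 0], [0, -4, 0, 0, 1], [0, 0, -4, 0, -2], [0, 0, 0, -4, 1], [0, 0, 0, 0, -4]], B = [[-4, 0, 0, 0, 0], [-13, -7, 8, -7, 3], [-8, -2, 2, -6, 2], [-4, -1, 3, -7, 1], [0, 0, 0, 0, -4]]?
Yes.

Two matrices over a field are similar if and only if they have the same invariant factors.

Both A and B have characteristic polynomial (x + 4)^5 and minimal polynomial (x + 4)^3. Computing further, both have invariant factors x + 4, x + 4, (x + 4)^3. Hence A and B are similar.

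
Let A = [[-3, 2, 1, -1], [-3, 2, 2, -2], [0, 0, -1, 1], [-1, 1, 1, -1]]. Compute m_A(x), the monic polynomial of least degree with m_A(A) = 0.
m_A(x) = x(x + 1)^3

The characteristic polynomial factors as x(x + 1)^3. The minimal polynomial is ∏(x - λ)^{k_λ} where k_λ is the size of the largest Jordan block at λ.

For λ = -1: rank(A + I) = 3, and the largest Jordan block has size 3 (the smallest k with rank((A + I)^k) = rank((A + I)^(k+1))).
For λ = 0: rank(A) = 3, and the largest Jordan block has size 1 (the smallest k with rank(A^k) = rank(A^(k+1))).

So m_A(x) = x(x + 1)^3.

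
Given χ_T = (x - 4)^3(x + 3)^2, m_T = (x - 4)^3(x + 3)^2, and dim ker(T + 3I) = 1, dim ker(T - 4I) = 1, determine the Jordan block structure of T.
Jordan blocks: (-3, 2), (4, 3)

λ = -3: algebraic multiplicity 2 (exponent in χ_T), largest block size 2 (exponent in m_T), 1 block (geometric multiplicity). This forces block sizes [2].
λ = 4: algebraic multiplicity 3 (exponent in χ_T), largest block size 3 (exponent in m_T), 1 block (geometric multiplicity). This forces block sizes [3].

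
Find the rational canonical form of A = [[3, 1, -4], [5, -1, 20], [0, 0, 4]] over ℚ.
The invariant factors of A (the non-unit diagonal entries of the Smith normal form of xI - A over ℚ[x]) are x - 4, (x - 4)(x + 2), each dividing the next. The characteristic polynomial is their product, (x - 4)^2(x + 2).

The rational canonical form is the block-diagonal matrix of companion matrices C(f_i):
R = [[4, 0, 0], [0, 0, 8], [0, 1, 2]].

R = [[4, 0, 0], [0, 0, 8], [0, 1, 2]]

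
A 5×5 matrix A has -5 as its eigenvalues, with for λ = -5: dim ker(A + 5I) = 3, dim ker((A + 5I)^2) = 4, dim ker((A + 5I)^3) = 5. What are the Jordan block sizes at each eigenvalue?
λ = -5: successive nullity increments [3, 1, 1] count blocks of size ≥ k; block sizes are [3, 1, 1].

Jordan blocks: (-5, 3), (-5, 1), (-5, 1)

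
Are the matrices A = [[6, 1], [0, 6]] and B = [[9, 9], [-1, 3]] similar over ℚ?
Two matrices over a field are similar if and only if they have the same invariant factors.

Both A and B have characteristic polynomial (x - 6)^2 and minimal polynomial (x - 6)^2. Computing further, both have invariant factors (x - 6)^2. Hence A and B are similar.

Yes.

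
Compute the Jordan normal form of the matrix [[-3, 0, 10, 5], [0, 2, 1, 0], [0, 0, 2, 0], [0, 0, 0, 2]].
The characteristic polynomial is det(xI - A) = (x - 2)^3(x + 3), so the eigenvalues are -3 (algebraic multiplicity 1), 2 (algebraic multiplicity 3).

For λ = -3: algebraic multiplicity 1 gives one 1×1 block.

For λ = 2: rank(A - 2I) = 2, rank((A - 2I)^2) = 1. The eigenspace has dimension 4 - 2 = 2, so there are 2 Jordan blocks; the rank sequence gives block sizes [2, 1].

Assembling the blocks gives the Jordan form J above.

J = [[-3, 0, 0, 0], [0, 2, 1, 0], [0, 0, 2, 0], [0, 0, 0, 2]]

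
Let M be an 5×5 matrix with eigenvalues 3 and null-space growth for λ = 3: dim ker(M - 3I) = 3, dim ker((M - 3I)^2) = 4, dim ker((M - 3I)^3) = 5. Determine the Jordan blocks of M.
λ = 3: successive nullity increments [3, 1, 1] count blocks of size ≥ k; block sizes are [3, 1, 1].

Jordan blocks: (3, 3), (3, 1), (3, 1)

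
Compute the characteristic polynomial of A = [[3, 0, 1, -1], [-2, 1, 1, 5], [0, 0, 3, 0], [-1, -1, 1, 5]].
xI - A = [[x - 3, 0, -1, 1], [2, x - 1, -1, -5], [0, 0, x - 3, 0], [1, 1, -1, x - 5]].

Expanding det(xI - A) along the first row:
det(xI - A) = + (x - 3)·det([[x - 1, -1, -5], [0, x - 3, 0], [1, -1, x - 5]]) - (0)·det([[2, -1, -5], [0, x - 3, 0], [1, -1, x - 5]]) + (-1)·det([[2, x - 1, -5], [0, 0, 0], [1, 1, x - 5]]) - (1)·det([[2, x - 1, -1], [0, 0, x - 3], [1, 1, -1]]).

Evaluating gives χ_A(x) = x^4 - 12x^3 + 54x^2 - 108x + 81 = (x - 3)^4.

χ_A(x) = (x - 3)^4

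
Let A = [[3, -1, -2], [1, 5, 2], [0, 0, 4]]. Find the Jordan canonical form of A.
The characteristic polynomial is det(xI - A) = (x - 4)^3, so the eigenvalues are 4 (algebraic multiplicity 3).

For λ = 4: rank(A - 4I) = 1, rank((A - 4I)^2) = 0. The eigenspace has dimension 3 - 1 = 2, so there are 2 Jordan blocks; the rank sequence gives block sizes [2, 1].

Assembling the blocks gives the Jordan form J above.

J = [[4, 1, 0], [0, 4, 0], [0, 0, 4]]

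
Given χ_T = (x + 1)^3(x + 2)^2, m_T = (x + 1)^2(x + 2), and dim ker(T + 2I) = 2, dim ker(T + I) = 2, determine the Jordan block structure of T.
Jordan blocks: (-2, 1), (-2, 1), (-1, 2), (-1, 1)

λ = -2: algebraic multiplicity 2 (exponent in χ_T), largest block size 1 (exponent in m_T), 2 blocks (geometric multiplicity). These force block sizes [1, 1].
λ = -1: algebraic multiplicity 3 (exponent in χ_T), largest block size 2 (exponent in m_T), 2 blocks (geometric multiplicity). These force block sizes [2, 1].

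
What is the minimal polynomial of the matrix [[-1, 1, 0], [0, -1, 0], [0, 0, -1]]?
m_A(x) = (x + 1)^2

The characteristic polynomial factors as (x + 1)^3. The minimal polynomial is ∏(x - λ)^{k_λ} where k_λ is the size of the largest Jordan block at λ.

For λ = -1: rank(A + I) = 1, and the largest Jordan block has size 2 (the smallest k with rank((A + I)^k) = rank((A + I)^(k+1))).

So m_A(x) = (x + 1)^2.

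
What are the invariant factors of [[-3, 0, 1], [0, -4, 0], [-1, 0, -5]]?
x + 4, (x + 4)^2

The Jordan structure of A has elementary divisors (x + 4)^2, (x + 4). Arranging the block sizes at each eigenvalue in decreasing order and taking row products gives the invariant factors.

Invariant factors (smallest first, each dividing the next): x + 4, (x + 4)^2.

Check: the last factor (x + 4)^2 is the minimal polynomial, and the product (x + 4)^3 is the characteristic polynomial.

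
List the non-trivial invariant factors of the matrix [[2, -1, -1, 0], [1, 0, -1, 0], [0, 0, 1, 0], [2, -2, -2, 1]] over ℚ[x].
The Jordan structure of A has elementary divisors (x - 1)^2, (x - 1), (x - 1). Arranging the block sizes at each eigenvalue in decreasing order and taking row products gives the invariant factors.

Invariant factors (smallest first, each dividing the next): x - 1, x - 1, (x - 1)^2.

Check: the last factor (x - 1)^2 is the minimal polynomial, and the product (x - 1)^4 is the characteristic polynomial.

x - 1, x - 1, (x - 1)^2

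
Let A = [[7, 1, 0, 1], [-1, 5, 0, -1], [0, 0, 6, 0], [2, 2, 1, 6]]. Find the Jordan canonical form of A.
The characteristic polynomial is det(xI - A) = (x - 6)^4, so the eigenvalues are 6 (algebraic multiplicity 4).

For λ = 6: rank(A - 6I) = 2, rank((A - 6I)^2) = 1, rank((A - 6I)^3) = 0. The eigenspace has dimension 4 - 2 = 2, so there are 2 Jordan blocks; the rank sequence gives block sizes [3, 1].

Assembling the blocks gives the Jordan form J above.

J = [[6, 1, 0, 0], [0, 6, 1, 0], [0, 0, 6, 0], [0, 0, 0, 6]]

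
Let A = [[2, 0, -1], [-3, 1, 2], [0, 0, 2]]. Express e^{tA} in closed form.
A has Jordan form J = [[1, 0, 0], [0, 2, 1], [0, 0, 2]] with A = PJP^{-1}, so e^{tA} = P e^{tJ} P^{-1}.

For a Jordan block J_k(λ), e^{tJ_k(λ)} = e^{λt} · (I + tN + t^2 N^2/2! + ... + t^{k-1} N^{k-1}/(k-1)!) where N is the nilpotent superdiagonal part.

Assembling the blocks and conjugating back gives the entries of e^{tA} as shown above.

e^{tA} = [[e^{2*t}, 0, -t*e^{2*t}], [3*(1 - e^{t})*e^{t}, e^{t}, (3*t*e^{t} - e^{t} + 1)*e^{t}], [0, 0, e^{2*t}]]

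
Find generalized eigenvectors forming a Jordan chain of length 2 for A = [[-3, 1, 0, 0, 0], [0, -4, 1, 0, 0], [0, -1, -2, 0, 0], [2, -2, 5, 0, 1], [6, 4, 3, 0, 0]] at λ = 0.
We seek v_1 ∈ ker(A^2) \ ker(A), then set v_{i+1} = A v_i.

One such chain is v_1 = [[0, 0, 0, 0, 1]]^T, v_2 = [[0, 0, 0, 1, 0]]^T. Check: A v_2 = [[0, 0, 0, 0, 0]]^T = 0.

v_1 = [[0, 0, 0, 0, 1]]^T, v_2 = [[0, 0, 0, 1, 0]]^T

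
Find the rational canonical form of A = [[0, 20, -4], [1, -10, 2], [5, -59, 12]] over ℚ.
R = [[0, 0, -4], [1, 0, 2], [0, 1, 2]]

The invariant factors of A (the non-unit diagonal entries of the Smith normal form of xI - A over ℚ[x]) are (x - 2)(x^2 - 2), each dividing the next. The characteristic polynomial is their product, (x - 2)(x^2 - 2).

The rational canonical form is the block-diagonal matrix of companion matrices C(f_i):
R = [[0, 0, -4], [1, 0, 2], [0, 1, 2]].

Note the characteristic polynomial does not split into linear factors over ℚ, so A has no Jordan form over ℚ; the rational canonical form exists over any field.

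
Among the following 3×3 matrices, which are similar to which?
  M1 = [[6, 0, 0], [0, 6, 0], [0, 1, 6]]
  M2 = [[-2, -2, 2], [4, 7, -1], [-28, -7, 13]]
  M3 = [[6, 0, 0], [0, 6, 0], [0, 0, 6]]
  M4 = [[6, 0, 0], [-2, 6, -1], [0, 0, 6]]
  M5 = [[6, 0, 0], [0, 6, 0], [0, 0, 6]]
2 classes: {M1, M2, M4}, {M3, M5}

Characteristic polynomials: χ_{M1} = (x - 6)^3, χ_{M2} = (x - 6)^3, χ_{M3} = (x - 6)^3, χ_{M4} = (x - 6)^3, χ_{M5} = (x - 6)^3.

{M1, M2, M4}: invariant factors x - 6, (x - 6)^2.

{M3, M5}: invariant factors x - 6, x - 6, x - 6.

Matrices are similar if and only if their invariant-factor lists agree; the partition into similarity classes is {M1, M2, M4}, {M3, M5}.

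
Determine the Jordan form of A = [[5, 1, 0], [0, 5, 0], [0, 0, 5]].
J = [[5, 1, 0], [0, 5, 0], [0, 0, 5]]

The characteristic polynomial is det(xI - A) = (x - 5)^3, so the eigenvalues are 5 (algebraic multiplicity 3).

For λ = 5: rank(A - 5I) = 1, rank((A - 5I)^2) = 0. The eigenspace has dimension 3 - 1 = 2, so there are 2 Jordan blocks; the rank sequence gives block sizes [2, 1].

Assembling the blocks gives the Jordan form J above.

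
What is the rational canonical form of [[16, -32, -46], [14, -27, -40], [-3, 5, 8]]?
The invariant factors of A (the non-unit diagonal entries of the Smith normal form of xI - A over ℚ[x]) are (x - 1)(x^2 + 4x - 6), each dividing the next. The characteristic polynomial is their product, (x - 1)(x^2 + 4x - 6).

The rational canonical form is the block-diagonal matrix of companion matrices C(f_i):
R = [[0, 0, -6], [1, 0, 10], [0, 1, -3]].

Note the characteristic polynomial does not split into linear factors over ℚ, so A has no Jordan form over ℚ; the rational canonical form exists over any field.

R = [[0, 0, -6], [1, 0, 10], [0, 1, -3]]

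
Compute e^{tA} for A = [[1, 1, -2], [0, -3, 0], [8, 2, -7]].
e^{tA} = [[(4*t + 1)*e^{-3*t}, t*e^{-3*t}, -2*t*e^{-3*t}], [0, e^{-3*t}, 0], [8*t*e^{-3*t}, 2*t*e^{-3*t}, (1 - 4*t)*e^{-3*t}]]

A has Jordan form J = [[-3, 1, 0], [0, -3, 0], [0, 0, -3]] with A = PJP^{-1}, so e^{tA} = P e^{tJ} P^{-1}.

For a Jordan block J_k(λ), e^{tJ_k(λ)} = e^{λt} · (I + tN + t^2 N^2/2! + ... + t^{k-1} N^{k-1}/(k-1)!) where N is the nilpotent superdiagonal part.

Assembling the blocks and conjugating back gives the entries of e^{tA} as shown above.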